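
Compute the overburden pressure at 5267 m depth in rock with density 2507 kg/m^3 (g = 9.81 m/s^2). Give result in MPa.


P = rho * g * z / 1e6
= 2507 * 9.81 * 5267 / 1e6
= 129534859.89 / 1e6
= 129.5349 MPa

129.5349


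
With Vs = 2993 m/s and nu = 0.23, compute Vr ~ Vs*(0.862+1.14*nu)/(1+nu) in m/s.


Numerator factor = 0.862 + 1.14*0.23 = 1.1242
Denominator = 1 + 0.23 = 1.23
Vr = 2993 * 1.1242 / 1.23 = 2735.55 m/s

2735.55


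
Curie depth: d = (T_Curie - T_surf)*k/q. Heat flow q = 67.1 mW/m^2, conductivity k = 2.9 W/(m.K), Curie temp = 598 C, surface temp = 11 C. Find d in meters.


T_Curie - T_surf = 598 - 11 = 587 C
Convert q to W/m^2: 67.1 mW/m^2 = 0.0671 W/m^2
d = 587 * 2.9 / 0.0671 = 25369.6 m

25369.6


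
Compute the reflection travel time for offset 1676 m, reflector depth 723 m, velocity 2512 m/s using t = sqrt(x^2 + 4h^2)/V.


x^2 + 4h^2 = 1676^2 + 4*723^2 = 2808976 + 2090916 = 4899892
sqrt(4899892) = 2213.57
t = 2213.57 / 2512 = 0.8812 s

0.8812


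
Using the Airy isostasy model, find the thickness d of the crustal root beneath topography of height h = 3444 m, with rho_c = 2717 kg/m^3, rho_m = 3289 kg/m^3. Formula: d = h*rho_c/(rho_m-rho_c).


rho_m - rho_c = 3289 - 2717 = 572
d = 3444 * 2717 / 572
= 9357348 / 572
= 16359.0 m

16359.0


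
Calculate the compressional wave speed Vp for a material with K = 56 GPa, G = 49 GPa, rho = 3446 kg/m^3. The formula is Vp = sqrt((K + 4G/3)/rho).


First compute the effective modulus:
K + 4G/3 = 56e9 + 4*49e9/3 = 121333333333.33 Pa
Then divide by density:
121333333333.33 / 3446 = 35209905.2041 Pa/(kg/m^3)
Take the square root:
Vp = sqrt(35209905.2041) = 5933.79 m/s

5933.79


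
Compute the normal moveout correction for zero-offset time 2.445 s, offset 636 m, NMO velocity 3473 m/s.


x/Vnmo = 636/3473 = 0.183127
(x/Vnmo)^2 = 0.033535
t0^2 = 5.978025
sqrt(5.978025 + 0.033535) = 2.451848
dt = 2.451848 - 2.445 = 0.006848

0.006848


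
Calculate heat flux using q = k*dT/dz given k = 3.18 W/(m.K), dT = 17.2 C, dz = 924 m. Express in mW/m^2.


q = k * dT / dz * 1000
= 3.18 * 17.2 / 924 * 1000
= 0.059195 * 1000
= 59.1948 mW/m^2

59.1948


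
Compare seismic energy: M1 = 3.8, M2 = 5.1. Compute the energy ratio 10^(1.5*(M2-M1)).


M2 - M1 = 5.1 - 3.8 = 1.3
1.5 * 1.3 = 1.95
ratio = 10^1.95 = 89.13

89.13


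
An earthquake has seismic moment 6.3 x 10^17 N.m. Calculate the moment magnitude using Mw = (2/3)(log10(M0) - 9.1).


log10(M0) = log10(6.3 x 10^17) = 17.7993
Mw = 2/3 * (17.7993 - 9.1)
= 2/3 * 8.6993
= 5.8

5.8


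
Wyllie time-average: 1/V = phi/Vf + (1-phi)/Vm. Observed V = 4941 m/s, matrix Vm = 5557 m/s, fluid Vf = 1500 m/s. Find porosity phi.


1/V - 1/Vm = 1/4941 - 1/5557 = 2.243e-05
1/Vf - 1/Vm = 1/1500 - 1/5557 = 0.00048671
phi = 2.243e-05 / 0.00048671 = 0.0461

0.0461


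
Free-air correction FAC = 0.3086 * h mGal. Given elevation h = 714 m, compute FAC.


FAC = 0.3086 * h
= 0.3086 * 714
= 220.3404 mGal

220.3404


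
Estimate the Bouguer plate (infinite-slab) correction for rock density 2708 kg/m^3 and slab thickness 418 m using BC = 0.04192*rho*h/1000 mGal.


BC = 0.04192 * rho * h / 1000
= 0.04192 * 2708 * 418 / 1000
= 47.4511 mGal

47.4511


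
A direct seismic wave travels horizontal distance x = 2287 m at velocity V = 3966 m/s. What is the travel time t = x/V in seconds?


t = x / V
= 2287 / 3966
= 0.5767 s

0.5767


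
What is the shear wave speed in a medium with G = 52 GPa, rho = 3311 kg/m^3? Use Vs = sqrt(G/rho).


Convert G to Pa: G = 52e9 Pa
Compute G/rho = 52e9 / 3311 = 15705225.0076
Vs = sqrt(15705225.0076) = 3962.98 m/s

3962.98


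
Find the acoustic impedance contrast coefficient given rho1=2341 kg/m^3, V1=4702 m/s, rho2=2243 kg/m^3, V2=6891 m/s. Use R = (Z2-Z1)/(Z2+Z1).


Z1 = 2341 * 4702 = 11007382
Z2 = 2243 * 6891 = 15456513
R = (15456513 - 11007382) / (15456513 + 11007382) = 4449131 / 26463895 = 0.1681

0.1681


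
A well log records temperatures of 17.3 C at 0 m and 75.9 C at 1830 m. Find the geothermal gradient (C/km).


dT = 75.9 - 17.3 = 58.6 C
dz = 1830 - 0 = 1830 m
gradient = dT/dz * 1000 = 58.6/1830 * 1000 = 32.0219 C/km

32.0219


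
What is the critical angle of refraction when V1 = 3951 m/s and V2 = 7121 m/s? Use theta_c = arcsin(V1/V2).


V1/V2 = 3951/7121 = 0.554838
theta_c = arcsin(0.554838) = 33.6995 degrees

33.6995


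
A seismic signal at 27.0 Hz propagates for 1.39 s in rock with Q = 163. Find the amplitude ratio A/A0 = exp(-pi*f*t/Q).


pi*f*t/Q = pi*27.0*1.39/163 = 0.723337
A/A0 = exp(-0.723337) = 0.485131

0.485131


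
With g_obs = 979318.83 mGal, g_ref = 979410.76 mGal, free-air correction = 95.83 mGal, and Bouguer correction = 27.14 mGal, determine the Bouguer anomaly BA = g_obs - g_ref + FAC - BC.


BA = g_obs - g_ref + FAC - BC
= 979318.83 - 979410.76 + 95.83 - 27.14
= -23.24 mGal

-23.24


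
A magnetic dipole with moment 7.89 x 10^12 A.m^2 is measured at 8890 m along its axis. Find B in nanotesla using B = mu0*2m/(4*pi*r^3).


m = 7.89 x 10^12 = 7890000000000 A.m^2
2m = 15780000000000 A.m^2
r^3 = 8890^3 = 702595369000
B = (4pi*10^-7) * 15780000000000 / (4*pi * 702595369000) * 1e9
= 19829732.829459 / 8829073798786.44 * 1e9
= 2245.9584 nT

2245.9584


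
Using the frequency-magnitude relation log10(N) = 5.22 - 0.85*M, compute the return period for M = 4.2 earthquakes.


log10(N) = 5.22 - 0.85*4.2 = 1.65
N = 10^1.65 = 44.668359
T = 1/N = 1/44.668359 = 0.0224 years

0.0224


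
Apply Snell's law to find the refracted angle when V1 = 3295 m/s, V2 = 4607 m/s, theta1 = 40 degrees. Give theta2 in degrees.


sin(theta1) = sin(40 deg) = 0.642788
sin(theta2) = V2/V1 * sin(theta1) = 4607/3295 * 0.642788 = 0.898732
theta2 = arcsin(0.898732) = 63.9919 degrees

63.9919


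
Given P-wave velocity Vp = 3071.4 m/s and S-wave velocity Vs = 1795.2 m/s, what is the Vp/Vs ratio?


Vp/Vs = 3071.4 / 1795.2
= 1.7109

1.7109


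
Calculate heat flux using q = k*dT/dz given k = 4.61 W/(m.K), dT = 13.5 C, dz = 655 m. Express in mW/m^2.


q = k * dT / dz * 1000
= 4.61 * 13.5 / 655 * 1000
= 0.095015 * 1000
= 95.0153 mW/m^2

95.0153


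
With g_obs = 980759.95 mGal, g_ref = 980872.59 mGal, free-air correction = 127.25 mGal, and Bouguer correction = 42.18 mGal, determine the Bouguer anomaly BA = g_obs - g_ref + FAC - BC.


BA = g_obs - g_ref + FAC - BC
= 980759.95 - 980872.59 + 127.25 - 42.18
= -27.57 mGal

-27.57


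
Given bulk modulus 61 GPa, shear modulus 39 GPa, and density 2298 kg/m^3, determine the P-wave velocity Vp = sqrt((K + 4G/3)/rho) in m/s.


First compute the effective modulus:
K + 4G/3 = 61e9 + 4*39e9/3 = 113000000000.0 Pa
Then divide by density:
113000000000.0 / 2298 = 49173194.0818 Pa/(kg/m^3)
Take the square root:
Vp = sqrt(49173194.0818) = 7012.36 m/s

7012.36


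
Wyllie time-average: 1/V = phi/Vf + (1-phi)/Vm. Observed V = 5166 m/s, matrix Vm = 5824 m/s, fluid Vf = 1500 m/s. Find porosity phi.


1/V - 1/Vm = 1/5166 - 1/5824 = 2.187e-05
1/Vf - 1/Vm = 1/1500 - 1/5824 = 0.00049496
phi = 2.187e-05 / 0.00049496 = 0.0442

0.0442


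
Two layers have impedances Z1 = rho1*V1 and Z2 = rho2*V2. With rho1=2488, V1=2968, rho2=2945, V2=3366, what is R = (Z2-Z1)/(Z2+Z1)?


Z1 = 2488 * 2968 = 7384384
Z2 = 2945 * 3366 = 9912870
R = (9912870 - 7384384) / (9912870 + 7384384) = 2528486 / 17297254 = 0.1462

0.1462


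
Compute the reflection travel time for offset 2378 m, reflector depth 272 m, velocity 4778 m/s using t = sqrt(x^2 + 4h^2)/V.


x^2 + 4h^2 = 2378^2 + 4*272^2 = 5654884 + 295936 = 5950820
sqrt(5950820) = 2439.4303
t = 2439.4303 / 4778 = 0.5106 s

0.5106


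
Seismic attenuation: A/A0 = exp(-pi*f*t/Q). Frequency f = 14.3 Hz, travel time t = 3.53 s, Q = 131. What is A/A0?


pi*f*t/Q = pi*14.3*3.53/131 = 1.210568
A/A0 = exp(-1.210568) = 0.298028

0.298028


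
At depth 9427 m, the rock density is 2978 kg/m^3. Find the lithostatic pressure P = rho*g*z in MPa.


P = rho * g * z / 1e6
= 2978 * 9.81 * 9427 / 1e6
= 275402074.86 / 1e6
= 275.4021 MPa

275.4021


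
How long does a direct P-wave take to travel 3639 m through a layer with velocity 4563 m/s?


t = x / V
= 3639 / 4563
= 0.7975 s

0.7975


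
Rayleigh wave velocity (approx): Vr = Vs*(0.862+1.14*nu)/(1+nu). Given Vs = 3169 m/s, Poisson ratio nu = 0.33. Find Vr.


Numerator factor = 0.862 + 1.14*0.33 = 1.2382
Denominator = 1 + 0.33 = 1.33
Vr = 3169 * 1.2382 / 1.33 = 2950.27 m/s

2950.27


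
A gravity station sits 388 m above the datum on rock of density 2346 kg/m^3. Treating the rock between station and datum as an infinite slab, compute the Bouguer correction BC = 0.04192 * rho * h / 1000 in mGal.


BC = 0.04192 * rho * h / 1000
= 0.04192 * 2346 * 388 / 1000
= 38.1576 mGal

38.1576


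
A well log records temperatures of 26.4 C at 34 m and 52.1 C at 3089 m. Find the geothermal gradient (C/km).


dT = 52.1 - 26.4 = 25.7 C
dz = 3089 - 34 = 3055 m
gradient = dT/dz * 1000 = 25.7/3055 * 1000 = 8.4124 C/km

8.4124


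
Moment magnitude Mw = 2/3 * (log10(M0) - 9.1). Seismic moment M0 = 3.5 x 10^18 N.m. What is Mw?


log10(M0) = log10(3.5 x 10^18) = 18.5441
Mw = 2/3 * (18.5441 - 9.1)
= 2/3 * 9.4441
= 6.3

6.3


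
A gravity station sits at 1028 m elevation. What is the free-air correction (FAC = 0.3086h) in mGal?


FAC = 0.3086 * h
= 0.3086 * 1028
= 317.2408 mGal

317.2408


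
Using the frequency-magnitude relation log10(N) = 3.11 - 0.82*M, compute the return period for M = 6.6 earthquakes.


log10(N) = 3.11 - 0.82*6.6 = -2.302
N = 10^-2.302 = 0.004989
T = 1/N = 1/0.004989 = 200.4472 years

200.4472


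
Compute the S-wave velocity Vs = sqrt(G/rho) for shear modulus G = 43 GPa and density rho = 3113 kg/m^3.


Convert G to Pa: G = 43e9 Pa
Compute G/rho = 43e9 / 3113 = 13813042.0816
Vs = sqrt(13813042.0816) = 3716.59 m/s

3716.59


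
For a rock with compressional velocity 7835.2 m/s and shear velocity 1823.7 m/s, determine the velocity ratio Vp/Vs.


Vp/Vs = 7835.2 / 1823.7
= 4.2963

4.2963


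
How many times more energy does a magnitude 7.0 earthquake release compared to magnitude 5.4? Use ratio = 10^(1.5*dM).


M2 - M1 = 7.0 - 5.4 = 1.6
1.5 * 1.6 = 2.4
ratio = 10^2.4 = 251.19

251.19


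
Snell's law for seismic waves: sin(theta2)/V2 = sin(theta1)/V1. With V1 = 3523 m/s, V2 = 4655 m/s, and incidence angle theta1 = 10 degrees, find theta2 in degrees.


sin(theta1) = sin(10 deg) = 0.173648
sin(theta2) = V2/V1 * sin(theta1) = 4655/3523 * 0.173648 = 0.229444
theta2 = arcsin(0.229444) = 13.2644 degrees

13.2644


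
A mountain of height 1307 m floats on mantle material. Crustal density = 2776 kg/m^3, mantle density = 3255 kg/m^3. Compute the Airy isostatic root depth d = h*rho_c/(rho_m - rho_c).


rho_m - rho_c = 3255 - 2776 = 479
d = 1307 * 2776 / 479
= 3628232 / 479
= 7574.6 m

7574.6


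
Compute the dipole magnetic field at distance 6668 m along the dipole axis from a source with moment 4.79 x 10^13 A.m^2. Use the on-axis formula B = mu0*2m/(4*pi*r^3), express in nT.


m = 4.79 x 10^13 = 47900000000000 A.m^2
2m = 95800000000000 A.m^2
r^3 = 6668^3 = 296474109632
B = (4pi*10^-7) * 95800000000000 / (4*pi * 296474109632) * 1e9
= 120385830.485561 / 3725603539197.86 * 1e9
= 32313.1083 nT

32313.1083


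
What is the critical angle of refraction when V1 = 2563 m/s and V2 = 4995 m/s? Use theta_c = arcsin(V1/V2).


V1/V2 = 2563/4995 = 0.513113
theta_c = arcsin(0.513113) = 30.8714 degrees

30.8714


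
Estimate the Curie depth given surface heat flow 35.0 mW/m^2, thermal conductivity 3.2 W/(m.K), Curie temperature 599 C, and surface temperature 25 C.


T_Curie - T_surf = 599 - 25 = 574 C
Convert q to W/m^2: 35.0 mW/m^2 = 0.035 W/m^2
d = 574 * 3.2 / 0.035 = 52480.0 m

52480.0


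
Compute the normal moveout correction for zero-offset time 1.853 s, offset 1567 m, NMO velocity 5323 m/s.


x/Vnmo = 1567/5323 = 0.294383
(x/Vnmo)^2 = 0.086661
t0^2 = 3.433609
sqrt(3.433609 + 0.086661) = 1.876238
dt = 1.876238 - 1.853 = 0.023238

0.023238


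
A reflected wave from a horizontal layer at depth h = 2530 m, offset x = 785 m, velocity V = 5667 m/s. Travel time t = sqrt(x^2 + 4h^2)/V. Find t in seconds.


x^2 + 4h^2 = 785^2 + 4*2530^2 = 616225 + 25603600 = 26219825
sqrt(26219825) = 5120.5298
t = 5120.5298 / 5667 = 0.9036 s

0.9036


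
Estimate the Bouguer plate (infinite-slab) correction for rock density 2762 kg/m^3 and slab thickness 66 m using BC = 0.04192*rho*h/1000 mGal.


BC = 0.04192 * rho * h / 1000
= 0.04192 * 2762 * 66 / 1000
= 7.6417 mGal

7.6417


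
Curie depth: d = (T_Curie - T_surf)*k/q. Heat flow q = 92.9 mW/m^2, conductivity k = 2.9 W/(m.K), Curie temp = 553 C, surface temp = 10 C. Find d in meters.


T_Curie - T_surf = 553 - 10 = 543 C
Convert q to W/m^2: 92.9 mW/m^2 = 0.0929 W/m^2
d = 543 * 2.9 / 0.0929 = 16950.48 m

16950.48


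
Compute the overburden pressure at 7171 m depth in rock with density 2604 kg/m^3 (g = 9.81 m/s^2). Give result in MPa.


P = rho * g * z / 1e6
= 2604 * 9.81 * 7171 / 1e6
= 183184916.04 / 1e6
= 183.1849 MPa

183.1849


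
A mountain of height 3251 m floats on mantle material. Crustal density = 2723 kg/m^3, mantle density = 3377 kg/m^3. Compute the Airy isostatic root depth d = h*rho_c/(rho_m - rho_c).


rho_m - rho_c = 3377 - 2723 = 654
d = 3251 * 2723 / 654
= 8852473 / 654
= 13535.89 m

13535.89


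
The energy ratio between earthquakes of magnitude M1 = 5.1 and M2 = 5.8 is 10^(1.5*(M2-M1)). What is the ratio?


M2 - M1 = 5.8 - 5.1 = 0.7
1.5 * 0.7 = 1.05
ratio = 10^1.05 = 11.22

11.22


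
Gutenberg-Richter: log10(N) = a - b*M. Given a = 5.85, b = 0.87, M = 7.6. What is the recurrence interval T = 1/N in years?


log10(N) = 5.85 - 0.87*7.6 = -0.762
N = 10^-0.762 = 0.172982
T = 1/N = 1/0.172982 = 5.781 years

5.781


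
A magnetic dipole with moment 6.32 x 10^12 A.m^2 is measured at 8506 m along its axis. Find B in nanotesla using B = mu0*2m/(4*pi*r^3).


m = 6.32 x 10^12 = 6320000000000 A.m^2
2m = 12640000000000 A.m^2
r^3 = 8506^3 = 615426418216
B = (4pi*10^-7) * 12640000000000 / (4*pi * 615426418216) * 1e9
= 15883892.45655 / 7733676457169.86 * 1e9
= 2053.8605 nT

2053.8605


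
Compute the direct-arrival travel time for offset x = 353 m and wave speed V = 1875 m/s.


t = x / V
= 353 / 1875
= 0.1883 s

0.1883


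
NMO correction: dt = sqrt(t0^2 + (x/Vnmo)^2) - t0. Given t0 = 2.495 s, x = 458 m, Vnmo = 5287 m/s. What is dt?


x/Vnmo = 458/5287 = 0.086628
(x/Vnmo)^2 = 0.007504
t0^2 = 6.225025
sqrt(6.225025 + 0.007504) = 2.496503
dt = 2.496503 - 2.495 = 0.001503

0.001503


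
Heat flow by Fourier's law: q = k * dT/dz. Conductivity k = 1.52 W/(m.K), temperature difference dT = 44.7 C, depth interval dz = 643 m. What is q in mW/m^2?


q = k * dT / dz * 1000
= 1.52 * 44.7 / 643 * 1000
= 0.105667 * 1000
= 105.6672 mW/m^2

105.6672


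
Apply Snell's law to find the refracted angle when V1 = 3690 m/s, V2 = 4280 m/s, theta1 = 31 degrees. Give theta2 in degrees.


sin(theta1) = sin(31 deg) = 0.515038
sin(theta2) = V2/V1 * sin(theta1) = 4280/3690 * 0.515038 = 0.597388
theta2 = arcsin(0.597388) = 36.6831 degrees

36.6831


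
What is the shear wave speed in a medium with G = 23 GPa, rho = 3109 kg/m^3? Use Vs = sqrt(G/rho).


Convert G to Pa: G = 23e9 Pa
Compute G/rho = 23e9 / 3109 = 7397877.1309
Vs = sqrt(7397877.1309) = 2719.9 m/s

2719.9


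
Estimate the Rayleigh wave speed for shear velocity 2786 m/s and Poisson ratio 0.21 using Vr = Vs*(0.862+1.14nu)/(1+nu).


Numerator factor = 0.862 + 1.14*0.21 = 1.1014
Denominator = 1 + 0.21 = 1.21
Vr = 2786 * 1.1014 / 1.21 = 2535.95 m/s

2535.95


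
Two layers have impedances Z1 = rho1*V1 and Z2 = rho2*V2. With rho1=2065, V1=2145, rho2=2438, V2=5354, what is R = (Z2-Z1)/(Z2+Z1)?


Z1 = 2065 * 2145 = 4429425
Z2 = 2438 * 5354 = 13053052
R = (13053052 - 4429425) / (13053052 + 4429425) = 8623627 / 17482477 = 0.4933

0.4933


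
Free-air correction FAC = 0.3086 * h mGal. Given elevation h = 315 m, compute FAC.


FAC = 0.3086 * h
= 0.3086 * 315
= 97.209 mGal

97.209


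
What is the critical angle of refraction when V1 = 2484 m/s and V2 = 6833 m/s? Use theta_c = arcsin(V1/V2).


V1/V2 = 2484/6833 = 0.36353
theta_c = arcsin(0.36353) = 21.3171 degrees

21.3171


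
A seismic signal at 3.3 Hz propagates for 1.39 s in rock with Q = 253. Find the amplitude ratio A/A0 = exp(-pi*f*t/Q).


pi*f*t/Q = pi*3.3*1.39/253 = 0.056958
A/A0 = exp(-0.056958) = 0.944633

0.944633


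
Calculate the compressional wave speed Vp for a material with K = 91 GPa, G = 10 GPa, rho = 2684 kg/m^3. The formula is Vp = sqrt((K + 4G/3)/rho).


First compute the effective modulus:
K + 4G/3 = 91e9 + 4*10e9/3 = 104333333333.33 Pa
Then divide by density:
104333333333.33 / 2684 = 38872329.8559 Pa/(kg/m^3)
Take the square root:
Vp = sqrt(38872329.8559) = 6234.77 m/s

6234.77


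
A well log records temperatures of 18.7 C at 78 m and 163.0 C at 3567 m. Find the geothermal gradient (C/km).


dT = 163.0 - 18.7 = 144.3 C
dz = 3567 - 78 = 3489 m
gradient = dT/dz * 1000 = 144.3/3489 * 1000 = 41.3586 C/km

41.3586


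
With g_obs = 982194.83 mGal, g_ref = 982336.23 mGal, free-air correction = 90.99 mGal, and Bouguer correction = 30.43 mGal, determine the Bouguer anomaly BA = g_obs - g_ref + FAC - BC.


BA = g_obs - g_ref + FAC - BC
= 982194.83 - 982336.23 + 90.99 - 30.43
= -80.84 mGal

-80.84


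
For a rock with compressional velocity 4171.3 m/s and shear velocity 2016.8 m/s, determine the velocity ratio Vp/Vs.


Vp/Vs = 4171.3 / 2016.8
= 2.0683

2.0683


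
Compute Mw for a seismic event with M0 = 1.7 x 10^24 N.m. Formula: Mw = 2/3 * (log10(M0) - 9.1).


log10(M0) = log10(1.7 x 10^24) = 24.2304
Mw = 2/3 * (24.2304 - 9.1)
= 2/3 * 15.1304
= 10.09

10.09


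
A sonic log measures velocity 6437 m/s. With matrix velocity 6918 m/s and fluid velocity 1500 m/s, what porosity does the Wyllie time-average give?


1/V - 1/Vm = 1/6437 - 1/6918 = 1.08e-05
1/Vf - 1/Vm = 1/1500 - 1/6918 = 0.00052212
phi = 1.08e-05 / 0.00052212 = 0.0207

0.0207


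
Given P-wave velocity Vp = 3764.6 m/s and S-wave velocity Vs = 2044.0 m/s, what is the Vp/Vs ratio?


Vp/Vs = 3764.6 / 2044.0
= 1.8418

1.8418


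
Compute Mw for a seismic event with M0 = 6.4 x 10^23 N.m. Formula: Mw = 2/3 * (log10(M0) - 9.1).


log10(M0) = log10(6.4 x 10^23) = 23.8062
Mw = 2/3 * (23.8062 - 9.1)
= 2/3 * 14.7062
= 9.8

9.8


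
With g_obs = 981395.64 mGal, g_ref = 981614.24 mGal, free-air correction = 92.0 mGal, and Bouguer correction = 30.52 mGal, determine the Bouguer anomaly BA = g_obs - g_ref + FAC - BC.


BA = g_obs - g_ref + FAC - BC
= 981395.64 - 981614.24 + 92.0 - 30.52
= -157.12 mGal

-157.12


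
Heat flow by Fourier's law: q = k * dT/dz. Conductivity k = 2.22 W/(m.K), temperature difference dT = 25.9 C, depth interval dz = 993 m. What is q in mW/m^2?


q = k * dT / dz * 1000
= 2.22 * 25.9 / 993 * 1000
= 0.057903 * 1000
= 57.9033 mW/m^2

57.9033


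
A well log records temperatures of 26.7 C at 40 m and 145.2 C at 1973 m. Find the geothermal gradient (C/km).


dT = 145.2 - 26.7 = 118.5 C
dz = 1973 - 40 = 1933 m
gradient = dT/dz * 1000 = 118.5/1933 * 1000 = 61.3037 C/km

61.3037


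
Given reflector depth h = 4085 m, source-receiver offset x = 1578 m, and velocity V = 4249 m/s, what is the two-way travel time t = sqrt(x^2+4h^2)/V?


x^2 + 4h^2 = 1578^2 + 4*4085^2 = 2490084 + 66748900 = 69238984
sqrt(69238984) = 8320.9966
t = 8320.9966 / 4249 = 1.9583 s

1.9583


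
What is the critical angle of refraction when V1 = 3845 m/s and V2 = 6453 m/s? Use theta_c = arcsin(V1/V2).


V1/V2 = 3845/6453 = 0.595847
theta_c = arcsin(0.595847) = 36.573 degrees

36.573


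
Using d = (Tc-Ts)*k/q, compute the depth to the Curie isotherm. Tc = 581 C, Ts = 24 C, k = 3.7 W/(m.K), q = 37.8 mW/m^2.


T_Curie - T_surf = 581 - 24 = 557 C
Convert q to W/m^2: 37.8 mW/m^2 = 0.0378 W/m^2
d = 557 * 3.7 / 0.0378 = 54521.16 m

54521.16


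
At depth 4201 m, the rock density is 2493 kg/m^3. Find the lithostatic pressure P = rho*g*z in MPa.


P = rho * g * z / 1e6
= 2493 * 9.81 * 4201 / 1e6
= 102741042.33 / 1e6
= 102.741 MPa

102.741


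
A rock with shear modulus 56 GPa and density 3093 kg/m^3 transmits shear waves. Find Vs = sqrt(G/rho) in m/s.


Convert G to Pa: G = 56e9 Pa
Compute G/rho = 56e9 / 3093 = 18105399.2887
Vs = sqrt(18105399.2887) = 4255.04 m/s

4255.04


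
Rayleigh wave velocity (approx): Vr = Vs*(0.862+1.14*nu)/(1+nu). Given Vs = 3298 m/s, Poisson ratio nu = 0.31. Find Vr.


Numerator factor = 0.862 + 1.14*0.31 = 1.2154
Denominator = 1 + 0.31 = 1.31
Vr = 3298 * 1.2154 / 1.31 = 3059.84 m/s

3059.84


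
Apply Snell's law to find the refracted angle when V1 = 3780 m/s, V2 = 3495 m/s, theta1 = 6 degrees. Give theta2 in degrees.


sin(theta1) = sin(6 deg) = 0.104528
sin(theta2) = V2/V1 * sin(theta1) = 3495/3780 * 0.104528 = 0.096647
theta2 = arcsin(0.096647) = 5.5461 degrees

5.5461


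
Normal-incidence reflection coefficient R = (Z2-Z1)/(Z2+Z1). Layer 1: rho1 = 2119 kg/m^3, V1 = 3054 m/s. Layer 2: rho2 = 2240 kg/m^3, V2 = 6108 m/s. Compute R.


Z1 = 2119 * 3054 = 6471426
Z2 = 2240 * 6108 = 13681920
R = (13681920 - 6471426) / (13681920 + 6471426) = 7210494 / 20153346 = 0.3578

0.3578


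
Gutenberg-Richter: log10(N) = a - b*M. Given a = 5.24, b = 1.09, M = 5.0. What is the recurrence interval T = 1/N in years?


log10(N) = 5.24 - 1.09*5.0 = -0.21
N = 10^-0.21 = 0.616595
T = 1/N = 1/0.616595 = 1.6218 years

1.6218


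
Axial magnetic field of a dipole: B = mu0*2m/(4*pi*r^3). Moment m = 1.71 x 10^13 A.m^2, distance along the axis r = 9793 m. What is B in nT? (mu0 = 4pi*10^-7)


m = 1.71 x 10^13 = 17100000000000 A.m^2
2m = 34200000000000 A.m^2
r^3 = 9793^3 = 939176600257
B = (4pi*10^-7) * 34200000000000 / (4*pi * 939176600257) * 1e9
= 42976987.501108 / 11802041231163.32 * 1e9
= 3641.4877 nT

3641.4877


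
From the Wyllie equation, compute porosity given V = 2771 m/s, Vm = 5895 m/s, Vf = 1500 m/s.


1/V - 1/Vm = 1/2771 - 1/5895 = 0.00019125
1/Vf - 1/Vm = 1/1500 - 1/5895 = 0.00049703
phi = 0.00019125 / 0.00049703 = 0.3848

0.3848


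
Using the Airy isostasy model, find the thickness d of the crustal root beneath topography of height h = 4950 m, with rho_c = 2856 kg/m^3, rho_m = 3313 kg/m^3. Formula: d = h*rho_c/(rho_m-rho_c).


rho_m - rho_c = 3313 - 2856 = 457
d = 4950 * 2856 / 457
= 14137200 / 457
= 30934.79 m

30934.79


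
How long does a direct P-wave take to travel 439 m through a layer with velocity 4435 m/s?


t = x / V
= 439 / 4435
= 0.099 s

0.099


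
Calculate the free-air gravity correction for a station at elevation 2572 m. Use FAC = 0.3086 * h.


FAC = 0.3086 * h
= 0.3086 * 2572
= 793.7192 mGal

793.7192


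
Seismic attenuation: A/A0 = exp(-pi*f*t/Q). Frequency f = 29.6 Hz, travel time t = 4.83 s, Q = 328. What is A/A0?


pi*f*t/Q = pi*29.6*4.83/328 = 1.369351
A/A0 = exp(-1.369351) = 0.254272

0.254272


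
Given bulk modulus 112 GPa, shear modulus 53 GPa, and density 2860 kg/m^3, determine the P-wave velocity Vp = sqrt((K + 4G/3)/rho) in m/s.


First compute the effective modulus:
K + 4G/3 = 112e9 + 4*53e9/3 = 182666666666.67 Pa
Then divide by density:
182666666666.67 / 2860 = 63869463.8695 Pa/(kg/m^3)
Take the square root:
Vp = sqrt(63869463.8695) = 7991.84 m/s

7991.84


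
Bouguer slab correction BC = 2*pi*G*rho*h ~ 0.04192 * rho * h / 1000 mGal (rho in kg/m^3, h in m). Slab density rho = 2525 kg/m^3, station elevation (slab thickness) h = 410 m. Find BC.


BC = 0.04192 * rho * h / 1000
= 0.04192 * 2525 * 410 / 1000
= 43.3977 mGal

43.3977


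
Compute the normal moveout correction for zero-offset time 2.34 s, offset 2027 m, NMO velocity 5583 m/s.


x/Vnmo = 2027/5583 = 0.363066
(x/Vnmo)^2 = 0.131817
t0^2 = 5.4756
sqrt(5.4756 + 0.131817) = 2.367999
dt = 2.367999 - 2.34 = 0.027999

0.027999


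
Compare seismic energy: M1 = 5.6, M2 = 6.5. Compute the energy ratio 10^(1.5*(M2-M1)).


M2 - M1 = 6.5 - 5.6 = 0.9
1.5 * 0.9 = 1.35
ratio = 10^1.35 = 22.39

22.39


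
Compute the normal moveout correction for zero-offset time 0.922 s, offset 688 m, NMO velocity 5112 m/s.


x/Vnmo = 688/5112 = 0.134585
(x/Vnmo)^2 = 0.018113
t0^2 = 0.850084
sqrt(0.850084 + 0.018113) = 0.931771
dt = 0.931771 - 0.922 = 0.009771

0.009771


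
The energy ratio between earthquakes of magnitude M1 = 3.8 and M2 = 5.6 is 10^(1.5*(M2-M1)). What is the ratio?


M2 - M1 = 5.6 - 3.8 = 1.8
1.5 * 1.8 = 2.7
ratio = 10^2.7 = 501.19

501.19


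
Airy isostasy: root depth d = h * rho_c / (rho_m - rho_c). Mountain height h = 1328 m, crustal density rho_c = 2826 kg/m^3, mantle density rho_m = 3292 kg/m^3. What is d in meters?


rho_m - rho_c = 3292 - 2826 = 466
d = 1328 * 2826 / 466
= 3752928 / 466
= 8053.49 m

8053.49


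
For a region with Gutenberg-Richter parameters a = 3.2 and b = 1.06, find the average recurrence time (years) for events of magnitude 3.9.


log10(N) = 3.2 - 1.06*3.9 = -0.934
N = 10^-0.934 = 0.116413
T = 1/N = 1/0.116413 = 8.5901 years

8.5901


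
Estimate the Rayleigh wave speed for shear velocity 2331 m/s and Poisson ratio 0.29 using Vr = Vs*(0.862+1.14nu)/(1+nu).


Numerator factor = 0.862 + 1.14*0.29 = 1.1926
Denominator = 1 + 0.29 = 1.29
Vr = 2331 * 1.1926 / 1.29 = 2155.0 m/s

2155.0


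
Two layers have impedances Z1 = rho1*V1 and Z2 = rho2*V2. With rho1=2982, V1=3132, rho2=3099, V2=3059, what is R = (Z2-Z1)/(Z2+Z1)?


Z1 = 2982 * 3132 = 9339624
Z2 = 3099 * 3059 = 9479841
R = (9479841 - 9339624) / (9479841 + 9339624) = 140217 / 18819465 = 0.0075

0.0075


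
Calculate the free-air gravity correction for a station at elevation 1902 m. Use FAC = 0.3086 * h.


FAC = 0.3086 * h
= 0.3086 * 1902
= 586.9572 mGal

586.9572


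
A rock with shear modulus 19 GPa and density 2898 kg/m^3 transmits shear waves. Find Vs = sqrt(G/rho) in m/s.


Convert G to Pa: G = 19e9 Pa
Compute G/rho = 19e9 / 2898 = 6556245.6867
Vs = sqrt(6556245.6867) = 2560.52 m/s

2560.52


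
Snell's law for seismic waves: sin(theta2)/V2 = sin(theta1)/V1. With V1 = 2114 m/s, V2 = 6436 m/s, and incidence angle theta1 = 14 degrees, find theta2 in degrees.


sin(theta1) = sin(14 deg) = 0.241922
sin(theta2) = V2/V1 * sin(theta1) = 6436/2114 * 0.241922 = 0.736523
theta2 = arcsin(0.736523) = 47.4361 degrees

47.4361


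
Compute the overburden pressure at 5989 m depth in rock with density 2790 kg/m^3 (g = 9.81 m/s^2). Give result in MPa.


P = rho * g * z / 1e6
= 2790 * 9.81 * 5989 / 1e6
= 163918331.1 / 1e6
= 163.9183 MPa

163.9183


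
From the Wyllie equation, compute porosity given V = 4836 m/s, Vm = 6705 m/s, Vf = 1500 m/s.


1/V - 1/Vm = 1/4836 - 1/6705 = 5.764e-05
1/Vf - 1/Vm = 1/1500 - 1/6705 = 0.00051752
phi = 5.764e-05 / 0.00051752 = 0.1114

0.1114


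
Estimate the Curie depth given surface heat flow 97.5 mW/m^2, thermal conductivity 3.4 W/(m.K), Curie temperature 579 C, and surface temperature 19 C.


T_Curie - T_surf = 579 - 19 = 560 C
Convert q to W/m^2: 97.5 mW/m^2 = 0.0975 W/m^2
d = 560 * 3.4 / 0.0975 = 19528.21 m

19528.21


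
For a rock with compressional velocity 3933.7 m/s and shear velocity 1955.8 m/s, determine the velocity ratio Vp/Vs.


Vp/Vs = 3933.7 / 1955.8
= 2.0113

2.0113


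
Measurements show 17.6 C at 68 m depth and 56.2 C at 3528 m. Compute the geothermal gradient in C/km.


dT = 56.2 - 17.6 = 38.6 C
dz = 3528 - 68 = 3460 m
gradient = dT/dz * 1000 = 38.6/3460 * 1000 = 11.1561 C/km

11.1561


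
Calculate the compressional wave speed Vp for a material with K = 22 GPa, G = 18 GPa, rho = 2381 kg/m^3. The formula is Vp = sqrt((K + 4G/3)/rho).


First compute the effective modulus:
K + 4G/3 = 22e9 + 4*18e9/3 = 46000000000.0 Pa
Then divide by density:
46000000000.0 / 2381 = 19319613.6077 Pa/(kg/m^3)
Take the square root:
Vp = sqrt(19319613.6077) = 4395.41 m/s

4395.41


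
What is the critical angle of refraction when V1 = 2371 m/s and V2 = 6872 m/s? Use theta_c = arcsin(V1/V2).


V1/V2 = 2371/6872 = 0.345023
theta_c = arcsin(0.345023) = 20.1832 degrees

20.1832


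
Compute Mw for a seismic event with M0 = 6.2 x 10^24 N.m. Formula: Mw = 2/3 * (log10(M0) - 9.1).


log10(M0) = log10(6.2 x 10^24) = 24.7924
Mw = 2/3 * (24.7924 - 9.1)
= 2/3 * 15.6924
= 10.46

10.46


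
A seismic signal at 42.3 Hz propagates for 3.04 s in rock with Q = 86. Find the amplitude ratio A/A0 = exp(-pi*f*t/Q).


pi*f*t/Q = pi*42.3*3.04/86 = 4.697485
A/A0 = exp(-4.697485) = 0.009118

0.009118


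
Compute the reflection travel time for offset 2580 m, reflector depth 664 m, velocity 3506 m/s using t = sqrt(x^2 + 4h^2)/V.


x^2 + 4h^2 = 2580^2 + 4*664^2 = 6656400 + 1763584 = 8419984
sqrt(8419984) = 2901.7209
t = 2901.7209 / 3506 = 0.8276 s

0.8276


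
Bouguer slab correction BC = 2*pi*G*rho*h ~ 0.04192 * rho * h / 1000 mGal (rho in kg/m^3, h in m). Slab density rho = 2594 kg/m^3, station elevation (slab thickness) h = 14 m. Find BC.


BC = 0.04192 * rho * h / 1000
= 0.04192 * 2594 * 14 / 1000
= 1.5224 mGal

1.5224


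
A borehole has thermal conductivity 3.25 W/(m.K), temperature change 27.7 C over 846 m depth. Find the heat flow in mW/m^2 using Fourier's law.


q = k * dT / dz * 1000
= 3.25 * 27.7 / 846 * 1000
= 0.106413 * 1000
= 106.4125 mW/m^2

106.4125


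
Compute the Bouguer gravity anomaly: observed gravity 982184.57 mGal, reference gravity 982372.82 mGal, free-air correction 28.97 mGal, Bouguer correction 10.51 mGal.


BA = g_obs - g_ref + FAC - BC
= 982184.57 - 982372.82 + 28.97 - 10.51
= -169.79 mGal

-169.79


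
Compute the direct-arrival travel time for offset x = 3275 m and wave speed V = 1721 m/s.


t = x / V
= 3275 / 1721
= 1.903 s

1.903


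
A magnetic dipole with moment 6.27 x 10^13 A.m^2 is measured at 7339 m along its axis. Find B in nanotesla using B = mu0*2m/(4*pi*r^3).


m = 6.27 x 10^13 = 62700000000000 A.m^2
2m = 125400000000000 A.m^2
r^3 = 7339^3 = 395285299219
B = (4pi*10^-7) * 125400000000000 / (4*pi * 395285299219) * 1e9
= 157582287.504064 / 4967301568393.81 * 1e9
= 31723.922 nT

31723.922


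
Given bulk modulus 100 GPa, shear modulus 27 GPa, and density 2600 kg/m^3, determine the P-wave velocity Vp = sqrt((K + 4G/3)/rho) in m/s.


First compute the effective modulus:
K + 4G/3 = 100e9 + 4*27e9/3 = 136000000000.0 Pa
Then divide by density:
136000000000.0 / 2600 = 52307692.3077 Pa/(kg/m^3)
Take the square root:
Vp = sqrt(52307692.3077) = 7232.41 m/s

7232.41


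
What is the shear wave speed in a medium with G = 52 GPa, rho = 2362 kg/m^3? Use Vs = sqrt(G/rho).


Convert G to Pa: G = 52e9 Pa
Compute G/rho = 52e9 / 2362 = 22015241.3209
Vs = sqrt(22015241.3209) = 4692.04 m/s

4692.04


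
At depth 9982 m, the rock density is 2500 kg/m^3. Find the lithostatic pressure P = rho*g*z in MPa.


P = rho * g * z / 1e6
= 2500 * 9.81 * 9982 / 1e6
= 244808550.0 / 1e6
= 244.8085 MPa

244.8085


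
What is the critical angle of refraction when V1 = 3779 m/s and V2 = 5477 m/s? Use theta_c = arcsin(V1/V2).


V1/V2 = 3779/5477 = 0.689976
theta_c = arcsin(0.689976) = 43.6282 degrees

43.6282


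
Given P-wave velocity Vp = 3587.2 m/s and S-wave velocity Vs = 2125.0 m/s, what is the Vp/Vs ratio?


Vp/Vs = 3587.2 / 2125.0
= 1.6881

1.6881


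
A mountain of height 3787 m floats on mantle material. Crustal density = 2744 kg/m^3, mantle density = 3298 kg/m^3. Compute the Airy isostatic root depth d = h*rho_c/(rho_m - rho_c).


rho_m - rho_c = 3298 - 2744 = 554
d = 3787 * 2744 / 554
= 10391528 / 554
= 18757.27 m

18757.27


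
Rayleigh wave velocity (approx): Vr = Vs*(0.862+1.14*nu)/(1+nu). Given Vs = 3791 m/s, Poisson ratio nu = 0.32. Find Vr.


Numerator factor = 0.862 + 1.14*0.32 = 1.2268
Denominator = 1 + 0.32 = 1.32
Vr = 3791 * 1.2268 / 1.32 = 3523.33 m/s

3523.33


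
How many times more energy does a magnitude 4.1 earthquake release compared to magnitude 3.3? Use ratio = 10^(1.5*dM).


M2 - M1 = 4.1 - 3.3 = 0.8
1.5 * 0.8 = 1.2
ratio = 10^1.2 = 15.85

15.85


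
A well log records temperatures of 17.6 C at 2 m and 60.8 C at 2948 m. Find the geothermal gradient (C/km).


dT = 60.8 - 17.6 = 43.2 C
dz = 2948 - 2 = 2946 m
gradient = dT/dz * 1000 = 43.2/2946 * 1000 = 14.664 C/km

14.664


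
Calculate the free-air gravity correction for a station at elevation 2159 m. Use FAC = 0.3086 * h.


FAC = 0.3086 * h
= 0.3086 * 2159
= 666.2674 mGal

666.2674


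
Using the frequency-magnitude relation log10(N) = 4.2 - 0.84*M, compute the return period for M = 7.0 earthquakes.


log10(N) = 4.2 - 0.84*7.0 = -1.68
N = 10^-1.68 = 0.020893
T = 1/N = 1/0.020893 = 47.863 years

47.863


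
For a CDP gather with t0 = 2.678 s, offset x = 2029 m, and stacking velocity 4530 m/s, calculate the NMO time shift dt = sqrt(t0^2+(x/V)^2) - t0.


x/Vnmo = 2029/4530 = 0.447903
(x/Vnmo)^2 = 0.200617
t0^2 = 7.171684
sqrt(7.171684 + 0.200617) = 2.715198
dt = 2.715198 - 2.678 = 0.037198

0.037198


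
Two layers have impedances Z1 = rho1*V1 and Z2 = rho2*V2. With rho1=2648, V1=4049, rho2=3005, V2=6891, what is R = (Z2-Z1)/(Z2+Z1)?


Z1 = 2648 * 4049 = 10721752
Z2 = 3005 * 6891 = 20707455
R = (20707455 - 10721752) / (20707455 + 10721752) = 9985703 / 31429207 = 0.3177

0.3177


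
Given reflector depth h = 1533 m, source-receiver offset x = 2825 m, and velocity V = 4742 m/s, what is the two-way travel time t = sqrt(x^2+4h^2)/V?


x^2 + 4h^2 = 2825^2 + 4*1533^2 = 7980625 + 9400356 = 17380981
sqrt(17380981) = 4169.0504
t = 4169.0504 / 4742 = 0.8792 s

0.8792


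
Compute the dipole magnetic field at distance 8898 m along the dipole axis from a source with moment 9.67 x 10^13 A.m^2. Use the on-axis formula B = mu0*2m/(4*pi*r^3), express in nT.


m = 9.67 x 10^13 = 96700000000000 A.m^2
2m = 193400000000000 A.m^2
r^3 = 8898^3 = 704493846792
B = (4pi*10^-7) * 193400000000000 / (4*pi * 704493846792) * 1e9
= 243033607.681706 / 8852930774323.84 * 1e9
= 27452.3335 nT

27452.3335


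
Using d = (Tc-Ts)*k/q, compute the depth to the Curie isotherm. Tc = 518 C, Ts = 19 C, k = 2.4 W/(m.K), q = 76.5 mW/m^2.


T_Curie - T_surf = 518 - 19 = 499 C
Convert q to W/m^2: 76.5 mW/m^2 = 0.0765 W/m^2
d = 499 * 2.4 / 0.0765 = 15654.9 m

15654.9


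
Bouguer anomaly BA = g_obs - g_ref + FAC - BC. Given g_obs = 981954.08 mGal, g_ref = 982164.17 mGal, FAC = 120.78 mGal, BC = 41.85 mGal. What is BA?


BA = g_obs - g_ref + FAC - BC
= 981954.08 - 982164.17 + 120.78 - 41.85
= -131.16 mGal

-131.16


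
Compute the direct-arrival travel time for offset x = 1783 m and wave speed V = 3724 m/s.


t = x / V
= 1783 / 3724
= 0.4788 s

0.4788


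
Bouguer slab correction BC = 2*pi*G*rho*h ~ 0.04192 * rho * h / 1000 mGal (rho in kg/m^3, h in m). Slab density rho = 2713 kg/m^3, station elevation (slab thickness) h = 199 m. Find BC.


BC = 0.04192 * rho * h / 1000
= 0.04192 * 2713 * 199 / 1000
= 22.6321 mGal

22.6321


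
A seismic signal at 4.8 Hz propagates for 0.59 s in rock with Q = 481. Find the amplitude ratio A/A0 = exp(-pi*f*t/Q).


pi*f*t/Q = pi*4.8*0.59/481 = 0.018497
A/A0 = exp(-0.018497) = 0.981673

0.981673


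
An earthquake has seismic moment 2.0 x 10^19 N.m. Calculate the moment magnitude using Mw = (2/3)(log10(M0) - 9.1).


log10(M0) = log10(2.0 x 10^19) = 19.301
Mw = 2/3 * (19.301 - 9.1)
= 2/3 * 10.201
= 6.8

6.8


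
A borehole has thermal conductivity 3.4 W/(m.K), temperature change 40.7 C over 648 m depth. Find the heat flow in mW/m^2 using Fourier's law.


q = k * dT / dz * 1000
= 3.4 * 40.7 / 648 * 1000
= 0.213549 * 1000
= 213.5494 mW/m^2

213.5494


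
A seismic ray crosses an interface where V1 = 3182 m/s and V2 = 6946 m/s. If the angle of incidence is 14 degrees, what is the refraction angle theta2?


sin(theta1) = sin(14 deg) = 0.241922
sin(theta2) = V2/V1 * sin(theta1) = 6946/3182 * 0.241922 = 0.528092
theta2 = arcsin(0.528092) = 31.8766 degrees

31.8766


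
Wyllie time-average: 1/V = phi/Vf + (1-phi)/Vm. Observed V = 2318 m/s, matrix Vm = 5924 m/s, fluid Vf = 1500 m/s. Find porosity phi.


1/V - 1/Vm = 1/2318 - 1/5924 = 0.0002626
1/Vf - 1/Vm = 1/1500 - 1/5924 = 0.00049786
phi = 0.0002626 / 0.00049786 = 0.5275

0.5275


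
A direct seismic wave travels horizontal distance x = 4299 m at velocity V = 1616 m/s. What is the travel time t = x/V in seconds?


t = x / V
= 4299 / 1616
= 2.6603 s

2.6603


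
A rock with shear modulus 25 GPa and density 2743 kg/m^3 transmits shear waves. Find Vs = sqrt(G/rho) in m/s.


Convert G to Pa: G = 25e9 Pa
Compute G/rho = 25e9 / 2743 = 9114108.6402
Vs = sqrt(9114108.6402) = 3018.96 m/s

3018.96


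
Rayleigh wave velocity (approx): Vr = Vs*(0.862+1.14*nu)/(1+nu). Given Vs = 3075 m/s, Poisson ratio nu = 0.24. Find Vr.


Numerator factor = 0.862 + 1.14*0.24 = 1.1356
Denominator = 1 + 0.24 = 1.24
Vr = 3075 * 1.1356 / 1.24 = 2816.1 m/s

2816.1


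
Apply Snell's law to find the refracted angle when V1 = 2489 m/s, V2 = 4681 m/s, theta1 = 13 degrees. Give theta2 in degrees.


sin(theta1) = sin(13 deg) = 0.224951
sin(theta2) = V2/V1 * sin(theta1) = 4681/2489 * 0.224951 = 0.42306
theta2 = arcsin(0.42306) = 25.0279 degrees

25.0279


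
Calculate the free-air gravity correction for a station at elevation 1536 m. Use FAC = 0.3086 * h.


FAC = 0.3086 * h
= 0.3086 * 1536
= 474.0096 mGal

474.0096


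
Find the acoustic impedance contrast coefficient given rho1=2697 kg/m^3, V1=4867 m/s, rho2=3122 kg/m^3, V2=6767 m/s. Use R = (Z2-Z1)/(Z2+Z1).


Z1 = 2697 * 4867 = 13126299
Z2 = 3122 * 6767 = 21126574
R = (21126574 - 13126299) / (21126574 + 13126299) = 8000275 / 34252873 = 0.2336

0.2336


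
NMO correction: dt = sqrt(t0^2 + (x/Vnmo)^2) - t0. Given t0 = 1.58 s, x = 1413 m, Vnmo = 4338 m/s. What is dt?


x/Vnmo = 1413/4338 = 0.325726
(x/Vnmo)^2 = 0.106098
t0^2 = 2.4964
sqrt(2.4964 + 0.106098) = 1.613226
dt = 1.613226 - 1.58 = 0.033226

0.033226


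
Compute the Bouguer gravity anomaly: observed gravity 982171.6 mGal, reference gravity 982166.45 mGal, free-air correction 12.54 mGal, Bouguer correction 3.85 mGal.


BA = g_obs - g_ref + FAC - BC
= 982171.6 - 982166.45 + 12.54 - 3.85
= 13.84 mGal

13.84


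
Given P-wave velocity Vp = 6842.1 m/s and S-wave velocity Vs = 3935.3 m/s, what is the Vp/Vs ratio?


Vp/Vs = 6842.1 / 3935.3
= 1.7386

1.7386


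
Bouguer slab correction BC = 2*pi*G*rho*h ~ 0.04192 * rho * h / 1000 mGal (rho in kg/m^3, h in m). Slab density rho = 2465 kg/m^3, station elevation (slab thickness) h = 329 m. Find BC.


BC = 0.04192 * rho * h / 1000
= 0.04192 * 2465 * 329 / 1000
= 33.9965 mGal

33.9965


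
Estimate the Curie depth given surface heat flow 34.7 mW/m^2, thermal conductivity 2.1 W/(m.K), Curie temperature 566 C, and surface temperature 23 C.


T_Curie - T_surf = 566 - 23 = 543 C
Convert q to W/m^2: 34.7 mW/m^2 = 0.0347 W/m^2
d = 543 * 2.1 / 0.0347 = 32861.67 m

32861.67


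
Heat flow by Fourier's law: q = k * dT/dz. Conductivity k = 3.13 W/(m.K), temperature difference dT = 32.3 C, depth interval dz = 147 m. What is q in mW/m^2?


q = k * dT / dz * 1000
= 3.13 * 32.3 / 147 * 1000
= 0.687748 * 1000
= 687.7483 mW/m^2

687.7483


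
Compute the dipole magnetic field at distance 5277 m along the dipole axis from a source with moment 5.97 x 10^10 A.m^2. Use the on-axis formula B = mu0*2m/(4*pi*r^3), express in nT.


m = 5.97 x 10^10 = 59700000000 A.m^2
2m = 119400000000 A.m^2
r^3 = 5277^3 = 146947188933
B = (4pi*10^-7) * 119400000000 / (4*pi * 146947188933) * 1e9
= 150042.465135 / 1846592836870.34 * 1e9
= 81.2537 nT

81.2537


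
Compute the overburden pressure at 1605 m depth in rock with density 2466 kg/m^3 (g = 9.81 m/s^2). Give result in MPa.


P = rho * g * z / 1e6
= 2466 * 9.81 * 1605 / 1e6
= 38827293.3 / 1e6
= 38.8273 MPa

38.8273
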